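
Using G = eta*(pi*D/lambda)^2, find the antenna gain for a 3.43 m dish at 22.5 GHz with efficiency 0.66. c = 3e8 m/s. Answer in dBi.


lambda = c/f = 3e8 / 2.25e+10 = 0.01333333 m
G = eta*(pi*D/lambda)^2 = 0.66*(pi*3.43/0.01333333)^2
G = 431076.5990 (linear)
G = 10*log10(431076.5990) = 56.3455 dBi

56.3455 dBi


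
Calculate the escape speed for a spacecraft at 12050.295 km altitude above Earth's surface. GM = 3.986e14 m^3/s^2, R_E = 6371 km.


r = 6371.0 + 12050.295 = 18421.2950 km = 1.8421295e+07 m
v_esc = sqrt(2*mu/r) = sqrt(2*3.986e14 / 1.8421295e+07)
v_esc = 6578.4498 m/s = 6.5784 km/s

6.5784 km/s


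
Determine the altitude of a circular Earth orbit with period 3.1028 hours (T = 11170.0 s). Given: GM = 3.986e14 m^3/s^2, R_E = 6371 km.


T = 11170.0 s
r = (mu*T^2/(4*pi^2))^(1/3) = (3.986e14 * 11170.0^2 / (4*pi^2))^(1/3)
r = 1.0800105e+07 m = 10800.1048 km
alt = r - R_E = 10800.1048 - 6371 = 4429.1048 km

4429.1048 km


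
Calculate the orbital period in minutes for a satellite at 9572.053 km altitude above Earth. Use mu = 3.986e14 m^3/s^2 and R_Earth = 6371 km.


r = 15943.0530 km = 1.5943053e+07 m
T = 2*pi*sqrt(r^3/mu) = 2*pi*sqrt(4.0524202e+21 / 3.986e14)
T = 20034.0363 s = 333.9006 min

333.9006 minutes


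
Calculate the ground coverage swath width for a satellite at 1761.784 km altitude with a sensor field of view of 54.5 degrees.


FOV = 54.5 deg = 0.9512044 rad
swath = 2 * alt * tan(FOV/2) = 2 * 1761.784 * tan(0.4756022)
swath = 2 * 1761.784 * 0.5150338
swath = 1814.7568 km

1814.7568 km


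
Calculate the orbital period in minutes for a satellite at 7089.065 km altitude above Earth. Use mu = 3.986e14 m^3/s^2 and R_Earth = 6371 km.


r = 13460.0650 km = 1.3460065e+07 m
T = 2*pi*sqrt(r^3/mu) = 2*pi*sqrt(2.4386051e+21 / 3.986e14)
T = 15541.1072 s = 259.0185 min

259.0185 minutes


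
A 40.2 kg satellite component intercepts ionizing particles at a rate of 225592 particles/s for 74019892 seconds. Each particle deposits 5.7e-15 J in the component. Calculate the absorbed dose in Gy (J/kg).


Total energy deposited = rate * time * E_per
  = 225592 * 74019892 * 5.7e-15 = 0.09518028 J
Dose = E_total / mass = 0.09518028 / 40.2
Dose = 0.002367669 Gy

0.0024 Gy


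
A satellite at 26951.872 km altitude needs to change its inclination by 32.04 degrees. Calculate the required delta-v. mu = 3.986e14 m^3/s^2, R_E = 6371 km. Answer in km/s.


r = 33322.8720 km = 3.3322872e+07 m
V = sqrt(mu/r) = 3458.5769 m/s
di = 32.04 deg = 0.5592035 rad
dV = 2*V*sin(di/2) = 2*3458.5769*sin(0.2796017)
dV = 1908.9469 m/s = 1.9089 km/s

1.9089 km/s


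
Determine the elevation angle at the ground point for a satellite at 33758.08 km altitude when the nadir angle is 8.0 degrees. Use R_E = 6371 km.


r = R_E + alt = 40129.0800 km
Law of sines in the satellite / Earth-center / ground-point triangle:
  sin(nadir)/R_E = sin(90 + el)/r  =>  cos(el) = (r/R_E)*sin(nadir)
cos(el) = (40129.0800 / 6371.0000) * sin(8.0 deg) = 0.876611
el = arccos(0.876611) = 28.7638 deg
(Earth-central angle = 90 - nadir - el = 53.2362 deg)

28.7638 degrees


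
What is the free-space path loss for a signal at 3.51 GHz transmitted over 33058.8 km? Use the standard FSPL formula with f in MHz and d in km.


f = 3.51 GHz = 3510.0000 MHz
d = 33058.8 km
FSPL = 32.44 + 20*log10(3510.0000) + 20*log10(33058.8)
FSPL = 32.44 + 70.9061 + 90.3857
FSPL = 193.7319 dB

193.7319 dB


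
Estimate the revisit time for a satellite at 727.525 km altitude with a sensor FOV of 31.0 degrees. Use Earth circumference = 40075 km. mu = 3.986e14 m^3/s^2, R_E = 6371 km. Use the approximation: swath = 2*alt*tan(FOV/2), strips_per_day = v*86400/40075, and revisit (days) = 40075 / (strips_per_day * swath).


swath = 2*727.525*tan(0.270526) = 403.5211 km
v = sqrt(mu/r) = 7493.4979 m/s = 7.4935 km/s
strips/day = v*86400/40075 = 7.4935*86400/40075 = 16.1557
coverage/day = strips * swath = 16.1557 * 403.5211 = 6519.1508 km
revisit = 40075 / 6519.1508 = 6.1473 days

6.1473 days


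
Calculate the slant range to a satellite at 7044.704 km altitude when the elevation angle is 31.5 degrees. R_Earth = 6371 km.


h = 7044.704 km, el = 31.5 deg
d = -R_E*sin(el) + sqrt((R_E*sin(el))^2 + 2*R_E*h + h^2)
d = -6371.0000*sin(0.5497787) + sqrt((6371.0000*0.5224986)^2 + 2*6371.0000*7044.704 + 7044.704^2)
d = 8937.8905 km

8937.8905 km


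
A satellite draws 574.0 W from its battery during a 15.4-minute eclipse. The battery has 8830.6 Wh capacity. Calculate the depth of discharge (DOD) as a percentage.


E_used = P * t / 60 = 574.0 * 15.4 / 60 = 147.3267 Wh
DOD = E_used / E_total * 100 = 147.3267 / 8830.6 * 100
DOD = 1.6684 %

1.6684 %


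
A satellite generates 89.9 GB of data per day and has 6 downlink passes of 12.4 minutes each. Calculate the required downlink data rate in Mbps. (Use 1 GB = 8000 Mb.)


total contact time = 6 * 12.4 * 60 = 4464.0000 s
data = 89.9 GB = 719200.0000 Mb
rate = 719200.0000 / 4464.0000 = 161.1111 Mbps

161.1111 Mbps


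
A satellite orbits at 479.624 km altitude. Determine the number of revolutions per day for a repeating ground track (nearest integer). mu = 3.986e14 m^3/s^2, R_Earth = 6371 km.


r = 6.850624e+06 m
T = 2*pi*sqrt(r^3/mu) = 5642.9528 s = 94.0492 min
revs/day = 1440 / 94.0492 = 15.3111
Rounded: 15 revolutions per day

15 revolutions per day


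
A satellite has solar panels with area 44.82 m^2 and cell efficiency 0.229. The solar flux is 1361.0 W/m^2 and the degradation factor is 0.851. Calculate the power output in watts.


P = area * eta * S * degradation
P = 44.82 * 0.229 * 1361.0 * 0.851
P = 11887.6229 W

11887.6229 W


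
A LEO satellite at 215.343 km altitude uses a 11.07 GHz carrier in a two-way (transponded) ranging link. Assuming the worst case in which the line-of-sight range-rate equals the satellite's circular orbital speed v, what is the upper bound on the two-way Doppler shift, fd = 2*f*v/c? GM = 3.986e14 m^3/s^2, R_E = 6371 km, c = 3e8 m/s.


r = 6.586343e+06 m
v = sqrt(mu/r) = 7779.4067 m/s (worst-case radial velocity)
f = 11.07 GHz = 1.107e+10 Hz
fd = 2*f*v/c = 2*1.107e+10*7779.4067/3.0e+08
fd = 574120.2127 Hz

574120.2127 Hz


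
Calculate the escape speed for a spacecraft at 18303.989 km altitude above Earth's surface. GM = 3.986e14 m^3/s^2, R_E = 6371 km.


r = 6371.0 + 18303.989 = 24674.9890 km = 2.4674989e+07 m
v_esc = sqrt(2*mu/r) = sqrt(2*3.986e14 / 2.4674989e+07)
v_esc = 5684.0143 m/s = 5.6840 km/s

5.6840 km/s


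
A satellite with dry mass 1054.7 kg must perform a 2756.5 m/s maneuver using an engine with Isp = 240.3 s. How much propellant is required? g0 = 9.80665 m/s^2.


ve = Isp * g0 = 240.3 * 9.80665 = 2356.537995 m/s
mass ratio = exp(dv/ve) = exp(2756.5/2356.537995) = 3.22110479
m_prop = m_dry * (mr - 1) = 1054.7 * (3.22110479 - 1)
m_prop = 2342.5992 kg

2342.5992 kg


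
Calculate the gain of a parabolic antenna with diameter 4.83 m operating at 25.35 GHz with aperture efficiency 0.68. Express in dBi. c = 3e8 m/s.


lambda = c/f = 3e8 / 2.535e+10 = 0.01183432 m
G = eta*(pi*D/lambda)^2 = 0.68*(pi*4.83/0.01183432)^2
G = 1.1179344e+06 (linear)
G = 10*log10(1.1179344e+06) = 60.4842 dBi

60.4842 dBi


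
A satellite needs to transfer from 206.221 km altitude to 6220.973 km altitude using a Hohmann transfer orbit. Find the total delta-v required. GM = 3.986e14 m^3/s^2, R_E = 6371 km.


r1 = 6577.2210 km = 6.577221e+06 m
r2 = 12591.9730 km = 1.2591973e+07 m
dv1 = sqrt(mu/r1)*(sqrt(2*r2/(r1+r2)) - 1) = 1138.1286 m/s
dv2 = sqrt(mu/r2)*(1 - sqrt(2*r1/(r1+r2))) = 965.5328 m/s
total dv = |dv1| + |dv2| = 1138.1286 + 965.5328 = 2103.6615 m/s = 2.1037 km/s

2.1037 km/s


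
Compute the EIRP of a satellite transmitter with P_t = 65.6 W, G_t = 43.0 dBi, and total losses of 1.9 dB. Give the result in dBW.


Pt = 65.6 W = 18.1690 dBW
EIRP = Pt_dBW + Gt - losses = 18.1690 + 43.0 - 1.9 = 59.2690 dBW

59.2690 dBW


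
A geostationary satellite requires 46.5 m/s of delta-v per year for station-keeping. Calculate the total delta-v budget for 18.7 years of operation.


dV = rate * years = 46.5 * 18.7
dV = 869.5500 m/s

869.5500 m/s


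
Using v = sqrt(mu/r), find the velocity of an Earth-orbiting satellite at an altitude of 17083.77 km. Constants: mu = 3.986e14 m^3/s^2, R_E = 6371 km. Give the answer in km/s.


r = R_E + alt = 6371.0 + 17083.77 = 23454.7700 km = 2.345477e+07 m
v = sqrt(mu/r) = sqrt(3.986e14 / 2.345477e+07) = 4122.4278 m/s = 4.1224 km/s

4.1224 km/s


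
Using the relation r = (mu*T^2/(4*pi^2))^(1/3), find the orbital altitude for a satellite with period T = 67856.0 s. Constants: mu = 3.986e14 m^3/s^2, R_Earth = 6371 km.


T = 67856.0 s
r = (mu*T^2/(4*pi^2))^(1/3) = (3.986e14 * 67856.0^2 / (4*pi^2))^(1/3)
r = 3.5957103e+07 m = 35957.1026 km
alt = r - R_E = 35957.1026 - 6371 = 29586.1026 km

29586.1026 km


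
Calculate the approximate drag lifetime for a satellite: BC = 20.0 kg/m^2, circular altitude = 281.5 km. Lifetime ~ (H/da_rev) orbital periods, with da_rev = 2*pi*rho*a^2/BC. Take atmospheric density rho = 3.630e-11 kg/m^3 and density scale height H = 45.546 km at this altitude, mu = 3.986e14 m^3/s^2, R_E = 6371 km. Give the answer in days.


a = R_E + alt = 6652.5000 km = 6.6525e+06 m
da_rev = 2*pi*rho*a^2/BC = 2*pi*3.630e-11*(6.6525e+06)^2/20.0 = 504.691818 m per revolution
N = H/da_rev = 45546.0000 m / 504.691818 m = 90.2452 revolutions
P = 2*pi*sqrt(a^3/mu) = 5399.9352 s
lifetime = N*P = 90.2452 * 5399.9352 = 487318.0791 s = 5.6403 days

5.6403 days


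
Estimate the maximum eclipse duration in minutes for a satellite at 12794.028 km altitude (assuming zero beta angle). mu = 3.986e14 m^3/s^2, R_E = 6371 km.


r = 19165.0280 km
T = 440.0724 min
Eclipse fraction = arcsin(R_E/r)/pi = arcsin(6371.0000/19165.0280)/pi
= arcsin(0.3324284)/pi = 0.107868
Eclipse duration = 0.107868 * 440.0724 = 47.4697 min

47.4697 minutes


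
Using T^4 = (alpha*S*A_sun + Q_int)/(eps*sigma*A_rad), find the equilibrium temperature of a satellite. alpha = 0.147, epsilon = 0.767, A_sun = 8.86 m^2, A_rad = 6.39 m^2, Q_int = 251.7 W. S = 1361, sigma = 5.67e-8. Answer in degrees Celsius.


Numerator = alpha*S*A_sun + Q_int = 0.147*1361*8.86 + 251.7 = 2024.2936 W
Denominator = eps*sigma*A_rad = 0.767*5.67e-8*6.39 = 2.7789407e-07 W/K^4
T^4 = 7.2844074e+09 K^4
T = 292.1451 K = 18.9951 C

18.9951 degrees Celsius


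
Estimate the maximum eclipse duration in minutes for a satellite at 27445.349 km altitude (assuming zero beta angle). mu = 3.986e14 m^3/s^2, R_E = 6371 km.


r = 33816.3490 km
T = 1031.4544 min
Eclipse fraction = arcsin(R_E/r)/pi = arcsin(6371.0000/33816.3490)/pi
= arcsin(0.1884)/pi = 0.06033014
Eclipse duration = 0.06033014 * 1031.4544 = 62.2278 min

62.2278 minutes


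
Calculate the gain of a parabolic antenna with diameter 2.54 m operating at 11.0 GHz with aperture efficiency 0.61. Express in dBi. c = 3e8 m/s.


lambda = c/f = 3e8 / 1.1e+10 = 0.02727273 m
G = eta*(pi*D/lambda)^2 = 0.61*(pi*2.54/0.02727273)^2
G = 52220.3616 (linear)
G = 10*log10(52220.3616) = 47.1784 dBi

47.1784 dBi


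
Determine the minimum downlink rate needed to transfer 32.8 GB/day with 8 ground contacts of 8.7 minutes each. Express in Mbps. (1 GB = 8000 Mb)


total contact time = 8 * 8.7 * 60 = 4176.0000 s
data = 32.8 GB = 262400.0000 Mb
rate = 262400.0000 / 4176.0000 = 62.8352 Mbps

62.8352 Mbps


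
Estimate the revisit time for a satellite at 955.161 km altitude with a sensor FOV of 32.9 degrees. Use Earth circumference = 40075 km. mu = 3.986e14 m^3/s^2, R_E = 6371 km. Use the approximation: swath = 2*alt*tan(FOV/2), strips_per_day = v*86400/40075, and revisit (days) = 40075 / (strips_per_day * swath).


swath = 2*955.161*tan(0.2871067) = 564.0503 km
v = sqrt(mu/r) = 7376.1615 m/s = 7.3762 km/s
strips/day = v*86400/40075 = 7.3762*86400/40075 = 15.9027
coverage/day = strips * swath = 15.9027 * 564.0503 = 8969.9175 km
revisit = 40075 / 8969.9175 = 4.4677 days

4.4677 days


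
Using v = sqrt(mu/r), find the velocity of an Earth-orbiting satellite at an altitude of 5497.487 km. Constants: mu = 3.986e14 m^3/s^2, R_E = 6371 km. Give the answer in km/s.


r = R_E + alt = 6371.0 + 5497.487 = 11868.4870 km = 1.1868487e+07 m
v = sqrt(mu/r) = sqrt(3.986e14 / 1.1868487e+07) = 5795.2339 m/s = 5.7952 km/s

5.7952 km/s


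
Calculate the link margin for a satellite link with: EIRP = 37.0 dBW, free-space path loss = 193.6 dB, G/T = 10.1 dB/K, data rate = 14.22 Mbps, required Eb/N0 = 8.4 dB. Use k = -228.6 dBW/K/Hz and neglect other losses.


C/N0 = EIRP - FSPL + G/T - k = 37.0 - 193.6 + 10.1 - (-228.6)
C/N0 = 82.1000 dB-Hz
R_b = 14.22 Mbps = 1.422e+07 bps -> 10*log10(R_b) = 71.5290 dB-Hz
Eb/N0 = C/N0 - 10*log10(R_b) = 82.1000 - 71.5290 = 10.5710 dB
Margin = Eb/N0 - Eb/N0_req = 10.5710 - 8.4 = 2.1710 dB (link closes)

2.1710 dB


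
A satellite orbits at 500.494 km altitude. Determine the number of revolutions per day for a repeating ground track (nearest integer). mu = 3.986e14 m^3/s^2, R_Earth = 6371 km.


r = 6.871494e+06 m
T = 2*pi*sqrt(r^3/mu) = 5668.7588 s = 94.4793 min
revs/day = 1440 / 94.4793 = 15.2414
Rounded: 15 revolutions per day

15 revolutions per day


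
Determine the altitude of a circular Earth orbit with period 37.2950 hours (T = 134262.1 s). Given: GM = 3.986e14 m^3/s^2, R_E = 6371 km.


T = 134262.1 s
r = (mu*T^2/(4*pi^2))^(1/3) = (3.986e14 * 134262.1^2 / (4*pi^2))^(1/3)
r = 5.6671078e+07 m = 56671.0783 km
alt = r - R_E = 56671.0783 - 6371 = 50300.0783 km

50300.0783 km


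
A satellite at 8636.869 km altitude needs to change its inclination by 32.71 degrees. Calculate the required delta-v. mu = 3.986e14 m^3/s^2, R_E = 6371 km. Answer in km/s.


r = 15007.8690 km = 1.5007869e+07 m
V = sqrt(mu/r) = 5153.5813 m/s
di = 32.71 deg = 0.5708972 rad
dV = 2*V*sin(di/2) = 2*5153.5813*sin(0.2854486)
dV = 2902.3725 m/s = 2.9024 km/s

2.9024 km/s


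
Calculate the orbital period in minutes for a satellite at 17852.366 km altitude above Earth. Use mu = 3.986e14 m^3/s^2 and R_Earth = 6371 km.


r = 24223.3660 km = 2.4223366e+07 m
T = 2*pi*sqrt(r^3/mu) = 2*pi*sqrt(1.421358e+22 / 3.986e14)
T = 37520.0111 s = 625.3335 min

625.3335 minutes


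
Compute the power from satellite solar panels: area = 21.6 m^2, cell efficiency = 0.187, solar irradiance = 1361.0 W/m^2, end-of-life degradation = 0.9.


P = area * eta * S * degradation
P = 21.6 * 0.187 * 1361.0 * 0.9
P = 4947.6161 W

4947.6161 W


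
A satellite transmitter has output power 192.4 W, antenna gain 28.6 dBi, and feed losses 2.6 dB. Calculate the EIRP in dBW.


Pt = 192.4 W = 22.8421 dBW
EIRP = Pt_dBW + Gt - losses = 22.8421 + 28.6 - 2.6 = 48.8421 dBW

48.8421 dBW


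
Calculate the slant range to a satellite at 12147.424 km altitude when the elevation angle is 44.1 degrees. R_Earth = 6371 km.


h = 12147.424 km, el = 44.1 deg
d = -R_E*sin(el) + sqrt((R_E*sin(el))^2 + 2*R_E*h + h^2)
d = -6371.0000*sin(0.7696902) + sqrt((6371.0000*0.6959128)^2 + 2*6371.0000*12147.424 + 12147.424^2)
d = 13510.6905 km

13510.6905 km


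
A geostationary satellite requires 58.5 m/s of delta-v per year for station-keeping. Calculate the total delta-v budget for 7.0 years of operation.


dV = rate * years = 58.5 * 7.0
dV = 409.5000 m/s

409.5000 m/s


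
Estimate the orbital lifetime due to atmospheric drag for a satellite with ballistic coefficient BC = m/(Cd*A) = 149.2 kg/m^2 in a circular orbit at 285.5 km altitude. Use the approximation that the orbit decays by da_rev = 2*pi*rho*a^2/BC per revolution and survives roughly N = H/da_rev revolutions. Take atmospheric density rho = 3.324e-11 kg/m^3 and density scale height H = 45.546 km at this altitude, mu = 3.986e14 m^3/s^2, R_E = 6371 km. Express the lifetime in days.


a = R_E + alt = 6656.5000 km = 6.6565e+06 m
da_rev = 2*pi*rho*a^2/BC = 2*pi*3.324e-11*(6.6565e+06)^2/149.2 = 62.024594 m per revolution
N = H/da_rev = 45546.0000 m / 62.024594 m = 734.3216 revolutions
P = 2*pi*sqrt(a^3/mu) = 5404.8062 s
lifetime = N*P = 734.3216 * 5404.8062 = 3.968866e+06 s = 45.9359 days

45.9359 days


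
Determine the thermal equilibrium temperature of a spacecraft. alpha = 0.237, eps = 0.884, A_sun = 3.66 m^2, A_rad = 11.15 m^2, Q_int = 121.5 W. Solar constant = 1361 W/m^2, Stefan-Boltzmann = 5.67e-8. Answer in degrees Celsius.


Numerator = alpha*S*A_sun + Q_int = 0.237*1361*3.66 + 121.5 = 1302.0586 W
Denominator = eps*sigma*A_rad = 0.884*5.67e-8*11.15 = 5.5886922e-07 W/K^4
T^4 = 2.3298091e+09 K^4
T = 219.7000 K = -53.4500 C

-53.4500 degrees Celsius


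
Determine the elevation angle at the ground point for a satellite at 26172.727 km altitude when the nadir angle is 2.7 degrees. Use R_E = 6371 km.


r = R_E + alt = 32543.7270 km
Law of sines in the satellite / Earth-center / ground-point triangle:
  sin(nadir)/R_E = sin(90 + el)/r  =>  cos(el) = (r/R_E)*sin(nadir)
cos(el) = (32543.7270 / 6371.0000) * sin(2.7 deg) = 0.2406246
el = arccos(0.2406246) = 76.0766 deg
(Earth-central angle = 90 - nadir - el = 11.2234 deg)

76.0766 degrees


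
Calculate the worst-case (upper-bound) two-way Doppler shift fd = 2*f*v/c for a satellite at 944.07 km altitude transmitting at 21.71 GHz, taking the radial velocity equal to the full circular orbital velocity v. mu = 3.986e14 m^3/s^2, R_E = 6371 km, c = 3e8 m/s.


r = 7.31507e+06 m
v = sqrt(mu/r) = 7381.7512 m/s (worst-case radial velocity)
f = 21.71 GHz = 2.171e+10 Hz
fd = 2*f*v/c = 2*2.171e+10*7381.7512/3.0e+08
fd = 1.0683855e+06 Hz

1.0684e+06 Hz


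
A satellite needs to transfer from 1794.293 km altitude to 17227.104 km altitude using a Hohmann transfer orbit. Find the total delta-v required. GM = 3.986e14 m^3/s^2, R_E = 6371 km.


r1 = 8165.2930 km = 8.165293e+06 m
r2 = 23598.1040 km = 2.3598104e+07 m
dv1 = sqrt(mu/r1)*(sqrt(2*r2/(r1+r2)) - 1) = 1529.8577 m/s
dv2 = sqrt(mu/r2)*(1 - sqrt(2*r1/(r1+r2))) = 1162.9747 m/s
total dv = |dv1| + |dv2| = 1529.8577 + 1162.9747 = 2692.8324 m/s = 2.6928 km/s

2.6928 km/s


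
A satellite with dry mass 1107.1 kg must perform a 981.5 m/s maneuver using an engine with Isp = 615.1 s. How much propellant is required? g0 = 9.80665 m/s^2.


ve = Isp * g0 = 615.1 * 9.80665 = 6032.070415 m/s
mass ratio = exp(dv/ve) = exp(981.5/6032.070415) = 1.17669966
m_prop = m_dry * (mr - 1) = 1107.1 * (1.17669966 - 1)
m_prop = 195.6242 kg

195.6242 kg


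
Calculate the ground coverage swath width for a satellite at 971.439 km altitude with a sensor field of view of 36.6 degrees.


FOV = 36.6 deg = 0.6387905 rad
swath = 2 * alt * tan(FOV/2) = 2 * 971.439 * tan(0.3193953)
swath = 2 * 971.439 * 0.3307184
swath = 642.5455 km

642.5455 km


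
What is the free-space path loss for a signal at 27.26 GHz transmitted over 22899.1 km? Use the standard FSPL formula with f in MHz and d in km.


f = 27.26 GHz = 27260.0000 MHz
d = 22899.1 km
FSPL = 32.44 + 20*log10(27260.0000) + 20*log10(22899.1)
FSPL = 32.44 + 88.7105 + 87.1964
FSPL = 208.3469 dB

208.3469 dB


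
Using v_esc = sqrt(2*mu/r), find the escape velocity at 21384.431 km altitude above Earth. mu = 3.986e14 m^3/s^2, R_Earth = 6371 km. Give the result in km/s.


r = 6371.0 + 21384.431 = 27755.4310 km = 2.7755431e+07 m
v_esc = sqrt(2*mu/r) = sqrt(2*3.986e14 / 2.7755431e+07)
v_esc = 5359.3196 m/s = 5.3593 km/s

5.3593 km/s


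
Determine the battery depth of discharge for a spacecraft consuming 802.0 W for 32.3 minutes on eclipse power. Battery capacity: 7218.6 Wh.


E_used = P * t / 60 = 802.0 * 32.3 / 60 = 431.7433 Wh
DOD = E_used / E_total * 100 = 431.7433 / 7218.6 * 100
DOD = 5.9810 %

5.9810 %


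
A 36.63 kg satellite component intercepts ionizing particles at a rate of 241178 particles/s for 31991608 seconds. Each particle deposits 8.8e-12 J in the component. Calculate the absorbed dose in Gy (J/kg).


Total energy deposited = rate * time * E_per
  = 241178 * 31991608 * 8.8e-12 = 67.8979 J
Dose = E_total / mass = 67.8979 / 36.63
Dose = 1.8536 Gy

1.8536 Gy


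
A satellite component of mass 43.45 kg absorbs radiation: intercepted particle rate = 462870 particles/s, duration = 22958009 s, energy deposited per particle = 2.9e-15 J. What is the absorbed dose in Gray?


Total energy deposited = rate * time * E_per
  = 462870 * 22958009 * 2.9e-15 = 0.03081706 J
Dose = E_total / mass = 0.03081706 / 43.45
Dose = 7.0925348e-04 Gy

7.0925e-04 Gy


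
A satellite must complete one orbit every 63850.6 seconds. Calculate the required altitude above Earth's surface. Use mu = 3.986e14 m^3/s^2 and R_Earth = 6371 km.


T = 63850.6 s
r = (mu*T^2/(4*pi^2))^(1/3) = (3.986e14 * 63850.6^2 / (4*pi^2))^(1/3)
r = 3.4527821e+07 m = 34527.8212 km
alt = r - R_E = 34527.8212 - 6371 = 28156.8212 km

28156.8212 km


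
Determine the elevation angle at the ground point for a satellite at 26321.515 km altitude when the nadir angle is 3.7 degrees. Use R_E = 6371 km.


r = R_E + alt = 32692.5150 km
Law of sines in the satellite / Earth-center / ground-point triangle:
  sin(nadir)/R_E = sin(90 + el)/r  =>  cos(el) = (r/R_E)*sin(nadir)
cos(el) = (32692.5150 / 6371.0000) * sin(3.7 deg) = 0.3311448
el = arccos(0.3311448) = 70.6617 deg
(Earth-central angle = 90 - nadir - el = 15.6383 deg)

70.6617 degrees


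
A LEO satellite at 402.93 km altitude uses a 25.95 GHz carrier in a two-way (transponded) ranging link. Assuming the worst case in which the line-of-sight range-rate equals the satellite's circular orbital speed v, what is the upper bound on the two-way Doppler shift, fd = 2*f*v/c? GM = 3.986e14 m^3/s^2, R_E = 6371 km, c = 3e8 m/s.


r = 6.77393e+06 m
v = sqrt(mu/r) = 7670.9349 m/s (worst-case radial velocity)
f = 25.95 GHz = 2.595e+10 Hz
fd = 2*f*v/c = 2*2.595e+10*7670.9349/3.0e+08
fd = 1.3270717e+06 Hz

1.3271e+06 Hz


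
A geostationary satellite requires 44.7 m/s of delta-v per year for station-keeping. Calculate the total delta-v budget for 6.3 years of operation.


dV = rate * years = 44.7 * 6.3
dV = 281.6100 m/s

281.6100 m/s


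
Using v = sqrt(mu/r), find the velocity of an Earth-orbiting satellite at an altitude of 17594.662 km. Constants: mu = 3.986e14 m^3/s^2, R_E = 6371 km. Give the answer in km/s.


r = R_E + alt = 6371.0 + 17594.662 = 23965.6620 km = 2.3965662e+07 m
v = sqrt(mu/r) = sqrt(3.986e14 / 2.3965662e+07) = 4078.2508 m/s = 4.0783 km/s

4.0783 km/s


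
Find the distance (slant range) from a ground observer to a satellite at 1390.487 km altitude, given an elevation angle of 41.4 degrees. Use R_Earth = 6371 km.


h = 1390.487 km, el = 41.4 deg
d = -R_E*sin(el) + sqrt((R_E*sin(el))^2 + 2*R_E*h + h^2)
d = -6371.0000*sin(0.7225663) + sqrt((6371.0000*0.6613119)^2 + 2*6371.0000*1390.487 + 1390.487^2)
d = 1902.5195 km

1902.5195 km


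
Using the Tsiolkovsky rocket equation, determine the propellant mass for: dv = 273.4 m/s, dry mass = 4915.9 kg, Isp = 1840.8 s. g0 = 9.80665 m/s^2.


ve = Isp * g0 = 1840.8 * 9.80665 = 18052.081320 m/s
mass ratio = exp(dv/ve) = exp(273.4/18052.081320) = 1.01526034
m_prop = m_dry * (mr - 1) = 4915.9 * (1.01526034 - 1)
m_prop = 75.0183 kg

75.0183 kg


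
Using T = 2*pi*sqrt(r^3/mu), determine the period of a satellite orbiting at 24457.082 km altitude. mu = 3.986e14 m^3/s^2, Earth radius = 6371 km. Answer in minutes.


r = 30828.0820 km = 3.0828082e+07 m
T = 2*pi*sqrt(r^3/mu) = 2*pi*sqrt(2.9298104e+22 / 3.986e14)
T = 53868.0159 s = 897.8003 min

897.8003 minutes


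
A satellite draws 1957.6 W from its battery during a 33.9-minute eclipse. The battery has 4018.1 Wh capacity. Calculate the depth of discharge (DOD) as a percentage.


E_used = P * t / 60 = 1957.6 * 33.9 / 60 = 1106.0440 Wh
DOD = E_used / E_total * 100 = 1106.0440 / 4018.1 * 100
DOD = 27.5265 %

27.5265 %


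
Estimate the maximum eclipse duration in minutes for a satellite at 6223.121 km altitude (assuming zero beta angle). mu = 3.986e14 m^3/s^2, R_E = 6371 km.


r = 12594.1210 km
T = 234.4292 min
Eclipse fraction = arcsin(R_E/r)/pi = arcsin(6371.0000/12594.1210)/pi
= arcsin(0.505871)/pi = 0.1688288
Eclipse duration = 0.1688288 * 234.4292 = 39.5784 min

39.5784 minutes


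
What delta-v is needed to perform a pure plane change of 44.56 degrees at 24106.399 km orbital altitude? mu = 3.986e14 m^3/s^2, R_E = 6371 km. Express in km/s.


r = 30477.3990 km = 3.0477399e+07 m
V = sqrt(mu/r) = 3616.4269 m/s
di = 44.56 deg = 0.7777187 rad
dV = 2*V*sin(di/2) = 2*3616.4269*sin(0.3888594)
dV = 2742.2149 m/s = 2.7422 km/s

2.7422 km/s


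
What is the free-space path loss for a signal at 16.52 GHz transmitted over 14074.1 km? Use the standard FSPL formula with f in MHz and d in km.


f = 16.52 GHz = 16520.0000 MHz
d = 14074.1 km
FSPL = 32.44 + 20*log10(16520.0000) + 20*log10(14074.1)
FSPL = 32.44 + 84.3602 + 82.9684
FSPL = 199.7686 dB

199.7686 dB


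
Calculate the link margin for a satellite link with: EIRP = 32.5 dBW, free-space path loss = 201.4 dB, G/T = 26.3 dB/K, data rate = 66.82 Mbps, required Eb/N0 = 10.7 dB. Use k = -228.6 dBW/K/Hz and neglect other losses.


C/N0 = EIRP - FSPL + G/T - k = 32.5 - 201.4 + 26.3 - (-228.6)
C/N0 = 86.0000 dB-Hz
R_b = 66.82 Mbps = 6.682e+07 bps -> 10*log10(R_b) = 78.2491 dB-Hz
Eb/N0 = C/N0 - 10*log10(R_b) = 86.0000 - 78.2491 = 7.7509 dB
Margin = Eb/N0 - Eb/N0_req = 7.7509 - 10.7 = -2.9491 dB (negative margin: link does not close)

-2.9491 dB


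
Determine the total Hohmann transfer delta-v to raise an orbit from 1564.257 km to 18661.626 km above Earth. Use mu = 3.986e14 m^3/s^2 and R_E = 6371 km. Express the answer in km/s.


r1 = 7935.2570 km = 7.935257e+06 m
r2 = 25032.6260 km = 2.5032626e+07 m
dv1 = sqrt(mu/r1)*(sqrt(2*r2/(r1+r2)) - 1) = 1646.5328 m/s
dv2 = sqrt(mu/r2)*(1 - sqrt(2*r1/(r1+r2))) = 1221.7578 m/s
total dv = |dv1| + |dv2| = 1646.5328 + 1221.7578 = 2868.2906 m/s = 2.8683 km/s

2.8683 km/s


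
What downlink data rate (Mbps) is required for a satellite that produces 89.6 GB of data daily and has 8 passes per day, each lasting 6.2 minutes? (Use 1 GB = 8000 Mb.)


total contact time = 8 * 6.2 * 60 = 2976.0000 s
data = 89.6 GB = 716800.0000 Mb
rate = 716800.0000 / 2976.0000 = 240.8602 Mbps

240.8602 Mbps


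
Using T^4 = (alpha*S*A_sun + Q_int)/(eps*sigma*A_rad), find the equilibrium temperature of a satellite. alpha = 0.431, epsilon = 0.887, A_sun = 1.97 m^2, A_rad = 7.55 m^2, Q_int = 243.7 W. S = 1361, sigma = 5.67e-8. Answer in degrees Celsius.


Numerator = alpha*S*A_sun + Q_int = 0.431*1361*1.97 + 243.7 = 1399.2843 W
Denominator = eps*sigma*A_rad = 0.887*5.67e-8*7.55 = 3.7971139e-07 W/K^4
T^4 = 3.6851258e+09 K^4
T = 246.3843 K = -26.7657 C

-26.7657 degrees Celsius


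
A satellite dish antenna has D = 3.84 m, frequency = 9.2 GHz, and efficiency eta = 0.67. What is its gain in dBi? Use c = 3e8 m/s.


lambda = c/f = 3e8 / 9.2e+09 = 0.0326087 m
G = eta*(pi*D/lambda)^2 = 0.67*(pi*3.84/0.0326087)^2
G = 91700.1703 (linear)
G = 10*log10(91700.1703) = 49.6237 dBi

49.6237 dBi


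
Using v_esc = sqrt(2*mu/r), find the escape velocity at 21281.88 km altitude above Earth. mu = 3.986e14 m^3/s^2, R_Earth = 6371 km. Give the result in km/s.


r = 6371.0 + 21281.88 = 27652.8800 km = 2.765288e+07 m
v_esc = sqrt(2*mu/r) = sqrt(2*3.986e14 / 2.765288e+07)
v_esc = 5369.2480 m/s = 5.3692 km/s

5.3692 km/s


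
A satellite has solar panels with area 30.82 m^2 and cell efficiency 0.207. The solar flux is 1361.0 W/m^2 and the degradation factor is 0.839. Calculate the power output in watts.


P = area * eta * S * degradation
P = 30.82 * 0.207 * 1361.0 * 0.839
P = 7284.8911 W

7284.8911 W


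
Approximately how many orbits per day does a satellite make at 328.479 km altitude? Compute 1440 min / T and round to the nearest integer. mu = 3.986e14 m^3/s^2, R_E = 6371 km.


r = 6.699479e+06 m
T = 2*pi*sqrt(r^3/mu) = 5457.2364 s = 90.9539 min
revs/day = 1440 / 90.9539 = 15.8322
Rounded: 16 revolutions per day

16 revolutions per day


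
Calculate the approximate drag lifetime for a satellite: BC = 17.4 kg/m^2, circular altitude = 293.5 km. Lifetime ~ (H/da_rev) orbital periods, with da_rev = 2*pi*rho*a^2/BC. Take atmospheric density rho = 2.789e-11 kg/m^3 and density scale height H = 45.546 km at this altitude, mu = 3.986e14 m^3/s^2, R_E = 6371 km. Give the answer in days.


a = R_E + alt = 6664.5000 km = 6.6645e+06 m
da_rev = 2*pi*rho*a^2/BC = 2*pi*2.789e-11*(6.6645e+06)^2/17.4 = 447.315842 m per revolution
N = H/da_rev = 45546.0000 m / 447.315842 m = 101.8207 revolutions
P = 2*pi*sqrt(a^3/mu) = 5414.5526 s
lifetime = N*P = 101.8207 * 5414.5526 = 551313.3925 s = 6.3809 days

6.3809 days


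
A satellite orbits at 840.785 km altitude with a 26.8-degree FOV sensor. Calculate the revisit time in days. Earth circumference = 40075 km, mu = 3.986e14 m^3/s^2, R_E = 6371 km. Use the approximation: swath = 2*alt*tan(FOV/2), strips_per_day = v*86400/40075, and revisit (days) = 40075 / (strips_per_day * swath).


swath = 2*840.785*tan(0.2338741) = 400.6065 km
v = sqrt(mu/r) = 7434.4229 m/s = 7.4344 km/s
strips/day = v*86400/40075 = 7.4344*86400/40075 = 16.0283
coverage/day = strips * swath = 16.0283 * 400.6065 = 6421.0410 km
revisit = 40075 / 6421.0410 = 6.2412 days

6.2412 days


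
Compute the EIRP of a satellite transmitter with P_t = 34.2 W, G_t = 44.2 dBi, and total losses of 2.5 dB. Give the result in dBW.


Pt = 34.2 W = 15.3403 dBW
EIRP = Pt_dBW + Gt - losses = 15.3403 + 44.2 - 2.5 = 57.0403 dBW

57.0403 dBW


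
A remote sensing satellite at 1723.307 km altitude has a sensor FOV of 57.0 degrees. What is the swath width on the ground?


FOV = 57.0 deg = 0.9948377 rad
swath = 2 * alt * tan(FOV/2) = 2 * 1723.307 * tan(0.4974188)
swath = 2 * 1723.307 * 0.5429557
swath = 1871.3587 km

1871.3587 km


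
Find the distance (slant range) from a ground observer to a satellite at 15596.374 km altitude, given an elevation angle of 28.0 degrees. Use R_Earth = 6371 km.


h = 15596.374 km, el = 28.0 deg
d = -R_E*sin(el) + sqrt((R_E*sin(el))^2 + 2*R_E*h + h^2)
d = -6371.0000*sin(0.4886922) + sqrt((6371.0000*0.4694716)^2 + 2*6371.0000*15596.374 + 15596.374^2)
d = 18243.9203 km

18243.9203 km


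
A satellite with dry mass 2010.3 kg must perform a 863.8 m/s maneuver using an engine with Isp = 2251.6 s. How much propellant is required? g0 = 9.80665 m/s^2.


ve = Isp * g0 = 2251.6 * 9.80665 = 22080.653140 m/s
mass ratio = exp(dv/ve) = exp(863.8/22080.653140) = 1.03989549
m_prop = m_dry * (mr - 1) = 2010.3 * (1.03989549 - 1)
m_prop = 80.2019 kg

80.2019 kg


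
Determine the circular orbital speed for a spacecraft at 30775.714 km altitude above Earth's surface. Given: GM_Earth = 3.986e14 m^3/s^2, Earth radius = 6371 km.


r = R_E + alt = 6371.0 + 30775.714 = 37146.7140 km = 3.7146714e+07 m
v = sqrt(mu/r) = sqrt(3.986e14 / 3.7146714e+07) = 3275.7326 m/s = 3.2757 km/s

3.2757 km/s


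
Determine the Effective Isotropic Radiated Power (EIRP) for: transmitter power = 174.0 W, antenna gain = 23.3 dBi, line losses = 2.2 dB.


Pt = 174.0 W = 22.4055 dBW
EIRP = Pt_dBW + Gt - losses = 22.4055 + 23.3 - 2.2 = 43.5055 dBW

43.5055 dBW


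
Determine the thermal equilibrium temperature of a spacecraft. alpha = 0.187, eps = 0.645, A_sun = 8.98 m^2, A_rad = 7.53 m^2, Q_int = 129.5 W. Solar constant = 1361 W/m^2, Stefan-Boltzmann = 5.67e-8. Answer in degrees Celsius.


Numerator = alpha*S*A_sun + Q_int = 0.187*1361*8.98 + 129.5 = 2414.9729 W
Denominator = eps*sigma*A_rad = 0.645*5.67e-8*7.53 = 2.753834e-07 W/K^4
T^4 = 8.7694934e+09 K^4
T = 306.0156 K = 32.8656 C

32.8656 degrees Celsius


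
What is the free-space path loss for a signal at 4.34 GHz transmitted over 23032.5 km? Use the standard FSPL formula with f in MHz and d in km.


f = 4.34 GHz = 4340.0000 MHz
d = 23032.5 km
FSPL = 32.44 + 20*log10(4340.0000) + 20*log10(23032.5)
FSPL = 32.44 + 72.7498 + 87.2468
FSPL = 192.4366 dB

192.4366 dB


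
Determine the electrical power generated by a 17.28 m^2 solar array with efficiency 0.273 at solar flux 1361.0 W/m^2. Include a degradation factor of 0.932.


P = area * eta * S * degradation
P = 17.28 * 0.273 * 1361.0 * 0.932
P = 5983.8462 W

5983.8462 W


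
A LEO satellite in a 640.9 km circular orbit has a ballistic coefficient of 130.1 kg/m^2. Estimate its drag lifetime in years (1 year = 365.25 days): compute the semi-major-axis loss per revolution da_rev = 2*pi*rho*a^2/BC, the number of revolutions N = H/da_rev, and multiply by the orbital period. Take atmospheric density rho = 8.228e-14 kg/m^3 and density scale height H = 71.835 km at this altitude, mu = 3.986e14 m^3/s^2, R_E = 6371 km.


a = R_E + alt = 7011.9000 km = 7.0119e+06 m
da_rev = 2*pi*rho*a^2/BC = 2*pi*8.228e-14*(7.0119e+06)^2/130.1 = 0.195374681 m per revolution
N = H/da_rev = 71835.0000 m / 0.195374681 m = 367678.1431 revolutions
P = 2*pi*sqrt(a^3/mu) = 5843.3889 s
lifetime = N*P = 367678.1431 * 5843.3889 = 2.1484864e+09 s = 24866.7405 days
years = 24866.7405 / 365.25 = 68.0814 years

68.0814 years


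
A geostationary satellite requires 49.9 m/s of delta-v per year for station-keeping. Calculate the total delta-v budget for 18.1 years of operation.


dV = rate * years = 49.9 * 18.1
dV = 903.1900 m/s

903.1900 m/s


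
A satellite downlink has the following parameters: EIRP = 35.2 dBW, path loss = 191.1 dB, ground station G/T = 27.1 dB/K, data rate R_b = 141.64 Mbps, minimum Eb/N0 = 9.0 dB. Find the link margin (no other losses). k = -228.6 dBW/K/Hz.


C/N0 = EIRP - FSPL + G/T - k = 35.2 - 191.1 + 27.1 - (-228.6)
C/N0 = 99.8000 dB-Hz
R_b = 141.64 Mbps = 1.4164e+08 bps -> 10*log10(R_b) = 81.5119 dB-Hz
Eb/N0 = C/N0 - 10*log10(R_b) = 99.8000 - 81.5119 = 18.2881 dB
Margin = Eb/N0 - Eb/N0_req = 18.2881 - 9.0 = 9.2881 dB (link closes)

9.2881 dB


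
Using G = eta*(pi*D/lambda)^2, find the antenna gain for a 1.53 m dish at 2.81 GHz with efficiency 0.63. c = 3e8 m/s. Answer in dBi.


lambda = c/f = 3e8 / 2.81e+09 = 0.1067616 m
G = eta*(pi*D/lambda)^2 = 0.63*(pi*1.53/0.1067616)^2
G = 1277.0070 (linear)
G = 10*log10(1277.0070) = 31.0619 dBi

31.0619 dBi


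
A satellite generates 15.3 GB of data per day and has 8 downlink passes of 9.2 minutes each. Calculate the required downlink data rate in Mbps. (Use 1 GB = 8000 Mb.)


total contact time = 8 * 9.2 * 60 = 4416.0000 s
data = 15.3 GB = 122400.0000 Mb
rate = 122400.0000 / 4416.0000 = 27.7174 Mbps

27.7174 Mbps


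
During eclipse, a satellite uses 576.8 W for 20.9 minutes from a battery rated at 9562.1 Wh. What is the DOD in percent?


E_used = P * t / 60 = 576.8 * 20.9 / 60 = 200.9187 Wh
DOD = E_used / E_total * 100 = 200.9187 / 9562.1 * 100
DOD = 2.1012 %

2.1012 %


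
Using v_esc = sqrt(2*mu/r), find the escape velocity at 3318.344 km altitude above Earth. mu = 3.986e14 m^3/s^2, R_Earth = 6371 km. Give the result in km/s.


r = 6371.0 + 3318.344 = 9689.3440 km = 9.689344e+06 m
v_esc = sqrt(2*mu/r) = sqrt(2*3.986e14 / 9.689344e+06)
v_esc = 9070.6092 m/s = 9.0706 km/s

9.0706 km/s


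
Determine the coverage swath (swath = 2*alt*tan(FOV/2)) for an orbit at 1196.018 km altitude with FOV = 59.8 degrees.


FOV = 59.8 deg = 1.0437 rad
swath = 2 * alt * tan(FOV/2) = 2 * 1196.018 * tan(0.5218534)
swath = 2 * 1196.018 * 0.5750255
swath = 1375.4817 km

1375.4817 km


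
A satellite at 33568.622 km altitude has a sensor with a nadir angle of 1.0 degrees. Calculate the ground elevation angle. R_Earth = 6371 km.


r = R_E + alt = 39939.6220 km
Law of sines in the satellite / Earth-center / ground-point triangle:
  sin(nadir)/R_E = sin(90 + el)/r  =>  cos(el) = (r/R_E)*sin(nadir)
cos(el) = (39939.6220 / 6371.0000) * sin(1.0 deg) = 0.1094087
el = arccos(0.1094087) = 83.7188 deg
(Earth-central angle = 90 - nadir - el = 5.2812 deg)

83.7188 degrees


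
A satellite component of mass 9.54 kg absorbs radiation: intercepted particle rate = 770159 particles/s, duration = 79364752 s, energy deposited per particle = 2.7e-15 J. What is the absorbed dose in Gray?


Total energy deposited = rate * time * E_per
  = 770159 * 79364752 * 2.7e-15 = 0.1650334 J
Dose = E_total / mass = 0.1650334 / 9.54
Dose = 0.0172991 Gy

0.0173 Gy


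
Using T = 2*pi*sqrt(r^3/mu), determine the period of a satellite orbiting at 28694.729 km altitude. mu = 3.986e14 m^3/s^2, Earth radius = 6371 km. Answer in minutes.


r = 35065.7290 km = 3.5065729e+07 m
T = 2*pi*sqrt(r^3/mu) = 2*pi*sqrt(4.3117008e+22 / 3.986e14)
T = 65348.4859 s = 1089.1414 min

1089.1414 minutes


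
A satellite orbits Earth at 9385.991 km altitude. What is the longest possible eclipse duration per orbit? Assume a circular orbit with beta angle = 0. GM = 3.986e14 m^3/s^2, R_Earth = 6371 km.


r = 15756.9910 km
T = 328.0726 min
Eclipse fraction = arcsin(R_E/r)/pi = arcsin(6371.0000/15756.9910)/pi
= arcsin(0.4043285)/pi = 0.1324947
Eclipse duration = 0.1324947 * 328.0726 = 43.4679 min

43.4679 minutes


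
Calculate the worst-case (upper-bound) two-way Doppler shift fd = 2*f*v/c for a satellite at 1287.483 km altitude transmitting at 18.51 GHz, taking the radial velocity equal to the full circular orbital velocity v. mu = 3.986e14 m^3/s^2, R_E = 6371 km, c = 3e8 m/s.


r = 7.658483e+06 m
v = sqrt(mu/r) = 7214.3510 m/s (worst-case radial velocity)
f = 18.51 GHz = 1.851e+10 Hz
fd = 2*f*v/c = 2*1.851e+10*7214.3510/3.0e+08
fd = 890250.9188 Hz

890250.9188 Hz


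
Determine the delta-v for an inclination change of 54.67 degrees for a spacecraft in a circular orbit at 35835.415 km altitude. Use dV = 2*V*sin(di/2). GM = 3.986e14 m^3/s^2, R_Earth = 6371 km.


r = 42206.4150 km = 4.2206415e+07 m
V = sqrt(mu/r) = 3073.1193 m/s
di = 54.67 deg = 0.9541715 rad
dV = 2*V*sin(di/2) = 2*3073.1193*sin(0.4770858)
dV = 2822.3054 m/s = 2.8223 km/s

2.8223 km/s


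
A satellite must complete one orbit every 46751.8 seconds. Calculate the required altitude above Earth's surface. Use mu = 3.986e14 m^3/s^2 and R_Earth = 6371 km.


T = 46751.8 s
r = (mu*T^2/(4*pi^2))^(1/3) = (3.986e14 * 46751.8^2 / (4*pi^2))^(1/3)
r = 2.8049475e+07 m = 28049.4754 km
alt = r - R_E = 28049.4754 - 6371 = 21678.4754 km

21678.4754 km


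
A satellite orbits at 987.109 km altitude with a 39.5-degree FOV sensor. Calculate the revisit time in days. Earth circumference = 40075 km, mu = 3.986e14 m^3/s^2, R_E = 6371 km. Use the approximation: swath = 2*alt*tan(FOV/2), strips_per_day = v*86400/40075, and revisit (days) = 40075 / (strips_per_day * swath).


swath = 2*987.109*tan(0.3447025) = 708.8167 km
v = sqrt(mu/r) = 7360.1309 m/s = 7.3601 km/s
strips/day = v*86400/40075 = 7.3601*86400/40075 = 15.8681
coverage/day = strips * swath = 15.8681 * 708.8167 = 11247.5954 km
revisit = 40075 / 11247.5954 = 3.5630 days

3.5630 days


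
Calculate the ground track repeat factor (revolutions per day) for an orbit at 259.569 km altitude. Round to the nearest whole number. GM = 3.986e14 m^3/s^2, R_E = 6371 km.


r = 6.630569e+06 m
T = 2*pi*sqrt(r^3/mu) = 5373.2546 s = 89.5542 min
revs/day = 1440 / 89.5542 = 16.0796
Rounded: 16 revolutions per day

16 revolutions per day


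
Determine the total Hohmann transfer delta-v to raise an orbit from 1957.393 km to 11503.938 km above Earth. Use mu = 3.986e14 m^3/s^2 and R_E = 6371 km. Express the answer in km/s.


r1 = 8328.3930 km = 8.328393e+06 m
r2 = 17874.9380 km = 1.7874938e+07 m
dv1 = sqrt(mu/r1)*(sqrt(2*r2/(r1+r2)) - 1) = 1162.5450 m/s
dv2 = sqrt(mu/r2)*(1 - sqrt(2*r1/(r1+r2))) = 957.2326 m/s
total dv = |dv1| + |dv2| = 1162.5450 + 957.2326 = 2119.7776 m/s = 2.1198 km/s

2.1198 km/s


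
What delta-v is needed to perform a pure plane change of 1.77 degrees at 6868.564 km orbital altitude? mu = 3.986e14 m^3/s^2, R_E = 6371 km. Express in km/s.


r = 13239.5640 km = 1.3239564e+07 m
V = sqrt(mu/r) = 5486.9601 m/s
di = 1.77 deg = 0.03089233 rad
dV = 2*V*sin(di/2) = 2*5486.9601*sin(0.01544616)
dV = 169.4982 m/s = 0.1694982 km/s

0.1695 km/s


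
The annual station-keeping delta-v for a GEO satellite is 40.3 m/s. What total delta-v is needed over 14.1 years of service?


dV = rate * years = 40.3 * 14.1
dV = 568.2300 m/s

568.2300 m/s


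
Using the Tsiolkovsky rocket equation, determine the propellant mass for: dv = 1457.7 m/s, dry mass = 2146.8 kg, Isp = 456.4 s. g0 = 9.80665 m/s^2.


ve = Isp * g0 = 456.4 * 9.80665 = 4475.755060 m/s
mass ratio = exp(dv/ve) = exp(1457.7/4475.755060) = 1.38498328
m_prop = m_dry * (mr - 1) = 2146.8 * (1.38498328 - 1)
m_prop = 826.4821 kg

826.4821 kg
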